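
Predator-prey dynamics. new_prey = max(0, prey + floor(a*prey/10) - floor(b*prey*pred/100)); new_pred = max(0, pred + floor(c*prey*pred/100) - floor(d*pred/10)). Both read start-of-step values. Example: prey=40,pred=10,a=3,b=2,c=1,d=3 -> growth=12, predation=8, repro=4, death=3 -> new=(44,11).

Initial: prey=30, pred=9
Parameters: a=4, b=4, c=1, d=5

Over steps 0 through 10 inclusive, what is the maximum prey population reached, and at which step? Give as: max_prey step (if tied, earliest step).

Step 1: prey: 30+12-10=32; pred: 9+2-4=7
Step 2: prey: 32+12-8=36; pred: 7+2-3=6
Step 3: prey: 36+14-8=42; pred: 6+2-3=5
Step 4: prey: 42+16-8=50; pred: 5+2-2=5
Step 5: prey: 50+20-10=60; pred: 5+2-2=5
Step 6: prey: 60+24-12=72; pred: 5+3-2=6
Step 7: prey: 72+28-17=83; pred: 6+4-3=7
Step 8: prey: 83+33-23=93; pred: 7+5-3=9
Step 9: prey: 93+37-33=97; pred: 9+8-4=13
Step 10: prey: 97+38-50=85; pred: 13+12-6=19
Max prey = 97 at step 9

Answer: 97 9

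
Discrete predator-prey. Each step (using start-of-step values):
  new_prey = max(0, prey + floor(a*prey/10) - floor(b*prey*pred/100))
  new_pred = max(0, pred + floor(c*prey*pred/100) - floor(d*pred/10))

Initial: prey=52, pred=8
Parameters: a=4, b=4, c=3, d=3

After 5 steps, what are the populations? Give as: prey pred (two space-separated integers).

Step 1: prey: 52+20-16=56; pred: 8+12-2=18
Step 2: prey: 56+22-40=38; pred: 18+30-5=43
Step 3: prey: 38+15-65=0; pred: 43+49-12=80
Step 4: prey: 0+0-0=0; pred: 80+0-24=56
Step 5: prey: 0+0-0=0; pred: 56+0-16=40

Answer: 0 40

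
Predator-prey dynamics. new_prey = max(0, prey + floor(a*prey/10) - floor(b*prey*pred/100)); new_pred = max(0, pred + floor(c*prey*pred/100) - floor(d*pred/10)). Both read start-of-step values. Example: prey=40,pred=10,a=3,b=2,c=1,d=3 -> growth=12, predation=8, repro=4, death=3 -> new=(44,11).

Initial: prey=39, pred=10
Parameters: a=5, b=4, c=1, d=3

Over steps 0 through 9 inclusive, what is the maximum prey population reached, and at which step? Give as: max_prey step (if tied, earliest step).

Step 1: prey: 39+19-15=43; pred: 10+3-3=10
Step 2: prey: 43+21-17=47; pred: 10+4-3=11
Step 3: prey: 47+23-20=50; pred: 11+5-3=13
Step 4: prey: 50+25-26=49; pred: 13+6-3=16
Step 5: prey: 49+24-31=42; pred: 16+7-4=19
Step 6: prey: 42+21-31=32; pred: 19+7-5=21
Step 7: prey: 32+16-26=22; pred: 21+6-6=21
Step 8: prey: 22+11-18=15; pred: 21+4-6=19
Step 9: prey: 15+7-11=11; pred: 19+2-5=16
Max prey = 50 at step 3

Answer: 50 3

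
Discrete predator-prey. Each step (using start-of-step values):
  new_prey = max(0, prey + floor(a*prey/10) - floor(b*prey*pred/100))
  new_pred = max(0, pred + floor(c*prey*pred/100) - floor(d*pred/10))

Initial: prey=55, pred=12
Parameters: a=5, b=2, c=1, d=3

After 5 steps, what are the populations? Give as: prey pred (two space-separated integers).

Answer: 38 75

Derivation:
Step 1: prey: 55+27-13=69; pred: 12+6-3=15
Step 2: prey: 69+34-20=83; pred: 15+10-4=21
Step 3: prey: 83+41-34=90; pred: 21+17-6=32
Step 4: prey: 90+45-57=78; pred: 32+28-9=51
Step 5: prey: 78+39-79=38; pred: 51+39-15=75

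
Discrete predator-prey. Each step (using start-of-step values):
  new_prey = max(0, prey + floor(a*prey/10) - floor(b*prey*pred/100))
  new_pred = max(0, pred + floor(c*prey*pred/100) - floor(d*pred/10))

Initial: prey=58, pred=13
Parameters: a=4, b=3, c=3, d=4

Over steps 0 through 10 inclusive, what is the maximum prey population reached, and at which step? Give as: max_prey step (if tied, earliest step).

Answer: 59 1

Derivation:
Step 1: prey: 58+23-22=59; pred: 13+22-5=30
Step 2: prey: 59+23-53=29; pred: 30+53-12=71
Step 3: prey: 29+11-61=0; pred: 71+61-28=104
Step 4: prey: 0+0-0=0; pred: 104+0-41=63
Step 5: prey: 0+0-0=0; pred: 63+0-25=38
Step 6: prey: 0+0-0=0; pred: 38+0-15=23
Step 7: prey: 0+0-0=0; pred: 23+0-9=14
Step 8: prey: 0+0-0=0; pred: 14+0-5=9
Step 9: prey: 0+0-0=0; pred: 9+0-3=6
Step 10: prey: 0+0-0=0; pred: 6+0-2=4
Max prey = 59 at step 1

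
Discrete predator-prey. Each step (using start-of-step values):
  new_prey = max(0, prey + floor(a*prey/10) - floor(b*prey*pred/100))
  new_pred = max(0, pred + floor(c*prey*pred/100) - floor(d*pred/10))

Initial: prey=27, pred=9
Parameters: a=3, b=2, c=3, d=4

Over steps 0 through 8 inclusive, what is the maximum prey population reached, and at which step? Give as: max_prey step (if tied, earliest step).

Answer: 32 2

Derivation:
Step 1: prey: 27+8-4=31; pred: 9+7-3=13
Step 2: prey: 31+9-8=32; pred: 13+12-5=20
Step 3: prey: 32+9-12=29; pred: 20+19-8=31
Step 4: prey: 29+8-17=20; pred: 31+26-12=45
Step 5: prey: 20+6-18=8; pred: 45+27-18=54
Step 6: prey: 8+2-8=2; pred: 54+12-21=45
Step 7: prey: 2+0-1=1; pred: 45+2-18=29
Step 8: prey: 1+0-0=1; pred: 29+0-11=18
Max prey = 32 at step 2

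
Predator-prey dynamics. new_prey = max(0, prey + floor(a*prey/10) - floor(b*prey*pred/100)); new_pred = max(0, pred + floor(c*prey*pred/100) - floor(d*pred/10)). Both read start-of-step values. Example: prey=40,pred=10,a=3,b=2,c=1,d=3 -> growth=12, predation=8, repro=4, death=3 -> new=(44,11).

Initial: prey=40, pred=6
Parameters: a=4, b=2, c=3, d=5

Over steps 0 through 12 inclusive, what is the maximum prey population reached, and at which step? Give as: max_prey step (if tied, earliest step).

Answer: 62 2

Derivation:
Step 1: prey: 40+16-4=52; pred: 6+7-3=10
Step 2: prey: 52+20-10=62; pred: 10+15-5=20
Step 3: prey: 62+24-24=62; pred: 20+37-10=47
Step 4: prey: 62+24-58=28; pred: 47+87-23=111
Step 5: prey: 28+11-62=0; pred: 111+93-55=149
Step 6: prey: 0+0-0=0; pred: 149+0-74=75
Step 7: prey: 0+0-0=0; pred: 75+0-37=38
Step 8: prey: 0+0-0=0; pred: 38+0-19=19
Step 9: prey: 0+0-0=0; pred: 19+0-9=10
Step 10: prey: 0+0-0=0; pred: 10+0-5=5
Step 11: prey: 0+0-0=0; pred: 5+0-2=3
Step 12: prey: 0+0-0=0; pred: 3+0-1=2
Max prey = 62 at step 2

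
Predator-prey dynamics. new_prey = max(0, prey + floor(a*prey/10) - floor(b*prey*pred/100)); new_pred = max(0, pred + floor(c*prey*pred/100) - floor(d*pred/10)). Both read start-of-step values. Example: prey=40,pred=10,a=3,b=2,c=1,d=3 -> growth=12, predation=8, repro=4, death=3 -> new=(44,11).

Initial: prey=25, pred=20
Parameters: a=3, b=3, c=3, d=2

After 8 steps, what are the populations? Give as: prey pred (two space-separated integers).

Answer: 0 15

Derivation:
Step 1: prey: 25+7-15=17; pred: 20+15-4=31
Step 2: prey: 17+5-15=7; pred: 31+15-6=40
Step 3: prey: 7+2-8=1; pred: 40+8-8=40
Step 4: prey: 1+0-1=0; pred: 40+1-8=33
Step 5: prey: 0+0-0=0; pred: 33+0-6=27
Step 6: prey: 0+0-0=0; pred: 27+0-5=22
Step 7: prey: 0+0-0=0; pred: 22+0-4=18
Step 8: prey: 0+0-0=0; pred: 18+0-3=15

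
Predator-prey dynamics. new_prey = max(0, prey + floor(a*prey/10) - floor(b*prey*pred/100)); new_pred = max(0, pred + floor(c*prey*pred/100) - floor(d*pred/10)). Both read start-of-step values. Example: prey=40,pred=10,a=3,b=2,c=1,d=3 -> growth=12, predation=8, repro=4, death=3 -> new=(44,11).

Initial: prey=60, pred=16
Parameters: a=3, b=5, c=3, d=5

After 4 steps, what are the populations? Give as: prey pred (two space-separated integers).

Answer: 0 13

Derivation:
Step 1: prey: 60+18-48=30; pred: 16+28-8=36
Step 2: prey: 30+9-54=0; pred: 36+32-18=50
Step 3: prey: 0+0-0=0; pred: 50+0-25=25
Step 4: prey: 0+0-0=0; pred: 25+0-12=13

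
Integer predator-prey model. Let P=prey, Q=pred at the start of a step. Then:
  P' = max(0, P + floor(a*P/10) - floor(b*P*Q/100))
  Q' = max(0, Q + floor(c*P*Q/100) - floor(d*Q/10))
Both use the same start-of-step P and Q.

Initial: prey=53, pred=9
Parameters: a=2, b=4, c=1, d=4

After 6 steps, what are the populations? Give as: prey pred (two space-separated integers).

Step 1: prey: 53+10-19=44; pred: 9+4-3=10
Step 2: prey: 44+8-17=35; pred: 10+4-4=10
Step 3: prey: 35+7-14=28; pred: 10+3-4=9
Step 4: prey: 28+5-10=23; pred: 9+2-3=8
Step 5: prey: 23+4-7=20; pred: 8+1-3=6
Step 6: prey: 20+4-4=20; pred: 6+1-2=5

Answer: 20 5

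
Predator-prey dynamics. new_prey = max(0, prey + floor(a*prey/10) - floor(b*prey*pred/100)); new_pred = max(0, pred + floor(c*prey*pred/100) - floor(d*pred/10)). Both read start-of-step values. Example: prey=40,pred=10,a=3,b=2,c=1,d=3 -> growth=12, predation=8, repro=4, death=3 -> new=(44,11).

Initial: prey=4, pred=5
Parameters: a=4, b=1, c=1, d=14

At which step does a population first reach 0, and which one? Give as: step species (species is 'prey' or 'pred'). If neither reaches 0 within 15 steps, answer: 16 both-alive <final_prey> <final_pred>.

Answer: 1 pred

Derivation:
Step 1: prey: 4+1-0=5; pred: 5+0-7=0
First extinction: pred at step 1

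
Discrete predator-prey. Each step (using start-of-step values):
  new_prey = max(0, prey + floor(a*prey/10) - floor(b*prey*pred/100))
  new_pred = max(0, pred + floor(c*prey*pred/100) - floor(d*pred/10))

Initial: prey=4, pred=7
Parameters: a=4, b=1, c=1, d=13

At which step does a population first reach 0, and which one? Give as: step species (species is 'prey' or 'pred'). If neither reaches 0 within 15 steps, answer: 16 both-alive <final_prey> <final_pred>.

Step 1: prey: 4+1-0=5; pred: 7+0-9=0
First extinction: pred at step 1

Answer: 1 pred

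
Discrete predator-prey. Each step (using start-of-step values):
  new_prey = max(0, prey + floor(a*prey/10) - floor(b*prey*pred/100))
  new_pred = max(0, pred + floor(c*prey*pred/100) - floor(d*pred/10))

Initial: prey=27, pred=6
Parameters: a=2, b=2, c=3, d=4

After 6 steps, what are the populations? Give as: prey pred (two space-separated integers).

Answer: 11 41

Derivation:
Step 1: prey: 27+5-3=29; pred: 6+4-2=8
Step 2: prey: 29+5-4=30; pred: 8+6-3=11
Step 3: prey: 30+6-6=30; pred: 11+9-4=16
Step 4: prey: 30+6-9=27; pred: 16+14-6=24
Step 5: prey: 27+5-12=20; pred: 24+19-9=34
Step 6: prey: 20+4-13=11; pred: 34+20-13=41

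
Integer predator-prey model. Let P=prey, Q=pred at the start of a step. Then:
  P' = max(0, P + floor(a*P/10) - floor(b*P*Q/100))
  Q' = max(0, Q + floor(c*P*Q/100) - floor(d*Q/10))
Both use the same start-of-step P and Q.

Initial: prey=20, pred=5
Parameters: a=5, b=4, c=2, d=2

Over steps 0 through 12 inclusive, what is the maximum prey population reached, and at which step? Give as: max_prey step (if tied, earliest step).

Answer: 40 4

Derivation:
Step 1: prey: 20+10-4=26; pred: 5+2-1=6
Step 2: prey: 26+13-6=33; pred: 6+3-1=8
Step 3: prey: 33+16-10=39; pred: 8+5-1=12
Step 4: prey: 39+19-18=40; pred: 12+9-2=19
Step 5: prey: 40+20-30=30; pred: 19+15-3=31
Step 6: prey: 30+15-37=8; pred: 31+18-6=43
Step 7: prey: 8+4-13=0; pred: 43+6-8=41
Step 8: prey: 0+0-0=0; pred: 41+0-8=33
Step 9: prey: 0+0-0=0; pred: 33+0-6=27
Step 10: prey: 0+0-0=0; pred: 27+0-5=22
Step 11: prey: 0+0-0=0; pred: 22+0-4=18
Step 12: prey: 0+0-0=0; pred: 18+0-3=15
Max prey = 40 at step 4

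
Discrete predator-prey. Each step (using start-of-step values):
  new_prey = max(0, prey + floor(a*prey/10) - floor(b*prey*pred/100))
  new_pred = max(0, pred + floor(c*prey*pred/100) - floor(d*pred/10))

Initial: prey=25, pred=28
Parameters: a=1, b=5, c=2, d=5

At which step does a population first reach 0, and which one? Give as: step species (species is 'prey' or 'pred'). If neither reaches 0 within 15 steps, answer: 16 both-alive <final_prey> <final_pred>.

Step 1: prey: 25+2-35=0; pred: 28+14-14=28
First extinction: prey at step 1

Answer: 1 prey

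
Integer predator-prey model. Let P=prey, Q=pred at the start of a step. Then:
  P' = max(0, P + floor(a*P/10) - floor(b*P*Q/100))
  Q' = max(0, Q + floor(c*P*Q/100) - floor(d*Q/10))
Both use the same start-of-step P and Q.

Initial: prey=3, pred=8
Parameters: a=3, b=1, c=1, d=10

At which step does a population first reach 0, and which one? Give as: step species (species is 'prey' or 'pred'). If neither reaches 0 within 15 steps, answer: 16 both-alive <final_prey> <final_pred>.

Step 1: prey: 3+0-0=3; pred: 8+0-8=0
First extinction: pred at step 1

Answer: 1 pred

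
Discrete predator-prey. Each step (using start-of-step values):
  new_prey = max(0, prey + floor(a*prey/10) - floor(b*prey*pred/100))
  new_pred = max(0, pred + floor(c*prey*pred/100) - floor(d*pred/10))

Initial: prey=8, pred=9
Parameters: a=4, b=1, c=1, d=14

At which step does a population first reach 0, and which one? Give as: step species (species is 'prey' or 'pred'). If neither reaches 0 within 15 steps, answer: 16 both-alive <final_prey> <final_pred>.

Step 1: prey: 8+3-0=11; pred: 9+0-12=0
First extinction: pred at step 1

Answer: 1 pred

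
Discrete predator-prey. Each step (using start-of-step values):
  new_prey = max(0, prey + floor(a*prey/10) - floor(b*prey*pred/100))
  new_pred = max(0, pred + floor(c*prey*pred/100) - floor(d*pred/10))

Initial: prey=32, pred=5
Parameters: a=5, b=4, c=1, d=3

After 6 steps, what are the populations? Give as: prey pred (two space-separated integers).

Answer: 74 25

Derivation:
Step 1: prey: 32+16-6=42; pred: 5+1-1=5
Step 2: prey: 42+21-8=55; pred: 5+2-1=6
Step 3: prey: 55+27-13=69; pred: 6+3-1=8
Step 4: prey: 69+34-22=81; pred: 8+5-2=11
Step 5: prey: 81+40-35=86; pred: 11+8-3=16
Step 6: prey: 86+43-55=74; pred: 16+13-4=25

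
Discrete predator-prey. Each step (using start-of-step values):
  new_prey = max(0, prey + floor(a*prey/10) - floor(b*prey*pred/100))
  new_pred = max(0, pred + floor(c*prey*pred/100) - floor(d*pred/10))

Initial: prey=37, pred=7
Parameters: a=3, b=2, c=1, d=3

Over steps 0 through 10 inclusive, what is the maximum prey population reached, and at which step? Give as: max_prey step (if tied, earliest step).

Answer: 66 5

Derivation:
Step 1: prey: 37+11-5=43; pred: 7+2-2=7
Step 2: prey: 43+12-6=49; pred: 7+3-2=8
Step 3: prey: 49+14-7=56; pred: 8+3-2=9
Step 4: prey: 56+16-10=62; pred: 9+5-2=12
Step 5: prey: 62+18-14=66; pred: 12+7-3=16
Step 6: prey: 66+19-21=64; pred: 16+10-4=22
Step 7: prey: 64+19-28=55; pred: 22+14-6=30
Step 8: prey: 55+16-33=38; pred: 30+16-9=37
Step 9: prey: 38+11-28=21; pred: 37+14-11=40
Step 10: prey: 21+6-16=11; pred: 40+8-12=36
Max prey = 66 at step 5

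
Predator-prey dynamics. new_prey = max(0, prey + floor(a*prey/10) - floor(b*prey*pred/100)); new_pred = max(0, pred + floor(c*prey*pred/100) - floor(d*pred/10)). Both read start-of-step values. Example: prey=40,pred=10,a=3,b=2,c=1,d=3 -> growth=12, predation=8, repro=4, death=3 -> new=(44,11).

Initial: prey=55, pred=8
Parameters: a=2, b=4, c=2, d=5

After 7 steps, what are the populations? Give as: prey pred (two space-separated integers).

Answer: 3 3

Derivation:
Step 1: prey: 55+11-17=49; pred: 8+8-4=12
Step 2: prey: 49+9-23=35; pred: 12+11-6=17
Step 3: prey: 35+7-23=19; pred: 17+11-8=20
Step 4: prey: 19+3-15=7; pred: 20+7-10=17
Step 5: prey: 7+1-4=4; pred: 17+2-8=11
Step 6: prey: 4+0-1=3; pred: 11+0-5=6
Step 7: prey: 3+0-0=3; pred: 6+0-3=3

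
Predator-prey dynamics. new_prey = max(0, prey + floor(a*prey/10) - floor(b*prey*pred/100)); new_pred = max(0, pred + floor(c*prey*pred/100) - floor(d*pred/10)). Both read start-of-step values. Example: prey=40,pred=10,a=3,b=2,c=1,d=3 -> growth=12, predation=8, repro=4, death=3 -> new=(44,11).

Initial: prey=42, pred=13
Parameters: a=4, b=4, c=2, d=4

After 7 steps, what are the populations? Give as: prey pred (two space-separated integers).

Step 1: prey: 42+16-21=37; pred: 13+10-5=18
Step 2: prey: 37+14-26=25; pred: 18+13-7=24
Step 3: prey: 25+10-24=11; pred: 24+12-9=27
Step 4: prey: 11+4-11=4; pred: 27+5-10=22
Step 5: prey: 4+1-3=2; pred: 22+1-8=15
Step 6: prey: 2+0-1=1; pred: 15+0-6=9
Step 7: prey: 1+0-0=1; pred: 9+0-3=6

Answer: 1 6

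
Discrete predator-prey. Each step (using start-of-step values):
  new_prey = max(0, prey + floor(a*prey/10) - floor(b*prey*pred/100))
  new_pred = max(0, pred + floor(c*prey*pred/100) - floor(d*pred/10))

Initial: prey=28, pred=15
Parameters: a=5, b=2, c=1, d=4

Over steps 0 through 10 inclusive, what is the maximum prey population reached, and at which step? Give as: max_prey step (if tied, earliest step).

Answer: 90 6

Derivation:
Step 1: prey: 28+14-8=34; pred: 15+4-6=13
Step 2: prey: 34+17-8=43; pred: 13+4-5=12
Step 3: prey: 43+21-10=54; pred: 12+5-4=13
Step 4: prey: 54+27-14=67; pred: 13+7-5=15
Step 5: prey: 67+33-20=80; pred: 15+10-6=19
Step 6: prey: 80+40-30=90; pred: 19+15-7=27
Step 7: prey: 90+45-48=87; pred: 27+24-10=41
Step 8: prey: 87+43-71=59; pred: 41+35-16=60
Step 9: prey: 59+29-70=18; pred: 60+35-24=71
Step 10: prey: 18+9-25=2; pred: 71+12-28=55
Max prey = 90 at step 6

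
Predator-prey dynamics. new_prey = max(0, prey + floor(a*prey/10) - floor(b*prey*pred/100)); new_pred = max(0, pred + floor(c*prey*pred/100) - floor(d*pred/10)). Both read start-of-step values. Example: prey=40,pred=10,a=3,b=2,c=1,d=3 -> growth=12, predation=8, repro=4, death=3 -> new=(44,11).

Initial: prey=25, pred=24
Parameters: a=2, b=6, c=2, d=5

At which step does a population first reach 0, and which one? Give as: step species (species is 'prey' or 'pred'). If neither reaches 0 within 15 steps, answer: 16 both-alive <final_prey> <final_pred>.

Step 1: prey: 25+5-36=0; pred: 24+12-12=24
First extinction: prey at step 1

Answer: 1 prey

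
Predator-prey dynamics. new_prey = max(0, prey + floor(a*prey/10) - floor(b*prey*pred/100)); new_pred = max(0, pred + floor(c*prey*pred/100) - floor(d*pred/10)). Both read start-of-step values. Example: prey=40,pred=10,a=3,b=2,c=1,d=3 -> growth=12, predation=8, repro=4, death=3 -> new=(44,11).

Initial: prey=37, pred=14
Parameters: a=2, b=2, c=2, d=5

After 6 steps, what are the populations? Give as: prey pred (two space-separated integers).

Step 1: prey: 37+7-10=34; pred: 14+10-7=17
Step 2: prey: 34+6-11=29; pred: 17+11-8=20
Step 3: prey: 29+5-11=23; pred: 20+11-10=21
Step 4: prey: 23+4-9=18; pred: 21+9-10=20
Step 5: prey: 18+3-7=14; pred: 20+7-10=17
Step 6: prey: 14+2-4=12; pred: 17+4-8=13

Answer: 12 13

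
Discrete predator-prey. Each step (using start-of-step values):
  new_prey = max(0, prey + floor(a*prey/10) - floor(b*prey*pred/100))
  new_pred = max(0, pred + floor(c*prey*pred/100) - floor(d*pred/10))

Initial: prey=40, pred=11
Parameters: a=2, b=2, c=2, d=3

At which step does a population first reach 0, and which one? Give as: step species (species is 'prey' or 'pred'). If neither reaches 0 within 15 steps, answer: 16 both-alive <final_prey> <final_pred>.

Step 1: prey: 40+8-8=40; pred: 11+8-3=16
Step 2: prey: 40+8-12=36; pred: 16+12-4=24
Step 3: prey: 36+7-17=26; pred: 24+17-7=34
Step 4: prey: 26+5-17=14; pred: 34+17-10=41
Step 5: prey: 14+2-11=5; pred: 41+11-12=40
Step 6: prey: 5+1-4=2; pred: 40+4-12=32
Step 7: prey: 2+0-1=1; pred: 32+1-9=24
Step 8: prey: 1+0-0=1; pred: 24+0-7=17
Step 9: prey: 1+0-0=1; pred: 17+0-5=12
Step 10: prey: 1+0-0=1; pred: 12+0-3=9
Step 11: prey: 1+0-0=1; pred: 9+0-2=7
Step 12: prey: 1+0-0=1; pred: 7+0-2=5
Step 13: prey: 1+0-0=1; pred: 5+0-1=4
Step 14: prey: 1+0-0=1; pred: 4+0-1=3
Step 15: prey: 1+0-0=1; pred: 3+0-0=3
No extinction within 15 steps

Answer: 16 both-alive 1 3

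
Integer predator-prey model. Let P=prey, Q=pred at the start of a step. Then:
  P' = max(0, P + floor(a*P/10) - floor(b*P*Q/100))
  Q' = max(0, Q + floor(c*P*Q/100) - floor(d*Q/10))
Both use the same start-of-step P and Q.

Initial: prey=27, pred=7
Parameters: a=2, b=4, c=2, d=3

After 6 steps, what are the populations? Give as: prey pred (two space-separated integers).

Step 1: prey: 27+5-7=25; pred: 7+3-2=8
Step 2: prey: 25+5-8=22; pred: 8+4-2=10
Step 3: prey: 22+4-8=18; pred: 10+4-3=11
Step 4: prey: 18+3-7=14; pred: 11+3-3=11
Step 5: prey: 14+2-6=10; pred: 11+3-3=11
Step 6: prey: 10+2-4=8; pred: 11+2-3=10

Answer: 8 10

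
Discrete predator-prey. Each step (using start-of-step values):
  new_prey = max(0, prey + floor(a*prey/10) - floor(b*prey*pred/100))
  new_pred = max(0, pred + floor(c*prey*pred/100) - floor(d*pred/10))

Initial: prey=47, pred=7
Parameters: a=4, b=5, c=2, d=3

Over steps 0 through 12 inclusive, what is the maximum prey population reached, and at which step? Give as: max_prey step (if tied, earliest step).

Answer: 49 1

Derivation:
Step 1: prey: 47+18-16=49; pred: 7+6-2=11
Step 2: prey: 49+19-26=42; pred: 11+10-3=18
Step 3: prey: 42+16-37=21; pred: 18+15-5=28
Step 4: prey: 21+8-29=0; pred: 28+11-8=31
Step 5: prey: 0+0-0=0; pred: 31+0-9=22
Step 6: prey: 0+0-0=0; pred: 22+0-6=16
Step 7: prey: 0+0-0=0; pred: 16+0-4=12
Step 8: prey: 0+0-0=0; pred: 12+0-3=9
Step 9: prey: 0+0-0=0; pred: 9+0-2=7
Step 10: prey: 0+0-0=0; pred: 7+0-2=5
Step 11: prey: 0+0-0=0; pred: 5+0-1=4
Step 12: prey: 0+0-0=0; pred: 4+0-1=3
Max prey = 49 at step 1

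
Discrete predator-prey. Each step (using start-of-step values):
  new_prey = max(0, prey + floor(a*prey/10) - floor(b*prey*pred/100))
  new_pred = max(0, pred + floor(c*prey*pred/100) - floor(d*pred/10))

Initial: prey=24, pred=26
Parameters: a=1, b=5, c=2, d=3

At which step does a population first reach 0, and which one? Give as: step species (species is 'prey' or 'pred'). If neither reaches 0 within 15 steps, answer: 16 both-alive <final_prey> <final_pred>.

Answer: 1 prey

Derivation:
Step 1: prey: 24+2-31=0; pred: 26+12-7=31
First extinction: prey at step 1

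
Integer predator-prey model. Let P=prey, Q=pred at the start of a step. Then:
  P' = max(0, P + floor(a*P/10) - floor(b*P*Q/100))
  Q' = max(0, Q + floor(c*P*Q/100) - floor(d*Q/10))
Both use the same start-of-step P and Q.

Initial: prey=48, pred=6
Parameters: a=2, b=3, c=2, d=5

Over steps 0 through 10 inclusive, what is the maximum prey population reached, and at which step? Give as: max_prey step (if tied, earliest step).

Step 1: prey: 48+9-8=49; pred: 6+5-3=8
Step 2: prey: 49+9-11=47; pred: 8+7-4=11
Step 3: prey: 47+9-15=41; pred: 11+10-5=16
Step 4: prey: 41+8-19=30; pred: 16+13-8=21
Step 5: prey: 30+6-18=18; pred: 21+12-10=23
Step 6: prey: 18+3-12=9; pred: 23+8-11=20
Step 7: prey: 9+1-5=5; pred: 20+3-10=13
Step 8: prey: 5+1-1=5; pred: 13+1-6=8
Step 9: prey: 5+1-1=5; pred: 8+0-4=4
Step 10: prey: 5+1-0=6; pred: 4+0-2=2
Max prey = 49 at step 1

Answer: 49 1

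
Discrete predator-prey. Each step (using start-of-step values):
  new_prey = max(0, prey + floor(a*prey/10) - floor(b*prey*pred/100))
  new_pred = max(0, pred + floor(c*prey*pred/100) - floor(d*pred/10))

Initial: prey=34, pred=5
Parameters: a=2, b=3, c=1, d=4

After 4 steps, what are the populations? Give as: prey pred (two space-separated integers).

Step 1: prey: 34+6-5=35; pred: 5+1-2=4
Step 2: prey: 35+7-4=38; pred: 4+1-1=4
Step 3: prey: 38+7-4=41; pred: 4+1-1=4
Step 4: prey: 41+8-4=45; pred: 4+1-1=4

Answer: 45 4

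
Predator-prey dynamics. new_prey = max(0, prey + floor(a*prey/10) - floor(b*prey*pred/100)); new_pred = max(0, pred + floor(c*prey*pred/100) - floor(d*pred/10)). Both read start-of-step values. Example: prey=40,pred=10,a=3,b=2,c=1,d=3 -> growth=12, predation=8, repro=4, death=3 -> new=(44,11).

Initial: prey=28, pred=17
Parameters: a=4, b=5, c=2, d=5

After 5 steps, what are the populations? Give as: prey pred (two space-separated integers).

Step 1: prey: 28+11-23=16; pred: 17+9-8=18
Step 2: prey: 16+6-14=8; pred: 18+5-9=14
Step 3: prey: 8+3-5=6; pred: 14+2-7=9
Step 4: prey: 6+2-2=6; pred: 9+1-4=6
Step 5: prey: 6+2-1=7; pred: 6+0-3=3

Answer: 7 3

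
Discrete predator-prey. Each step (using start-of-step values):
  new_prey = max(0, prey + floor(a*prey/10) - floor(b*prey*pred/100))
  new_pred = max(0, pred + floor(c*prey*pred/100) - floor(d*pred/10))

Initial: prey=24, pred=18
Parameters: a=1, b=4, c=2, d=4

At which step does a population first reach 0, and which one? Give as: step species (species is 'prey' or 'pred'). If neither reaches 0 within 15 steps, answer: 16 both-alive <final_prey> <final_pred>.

Step 1: prey: 24+2-17=9; pred: 18+8-7=19
Step 2: prey: 9+0-6=3; pred: 19+3-7=15
Step 3: prey: 3+0-1=2; pred: 15+0-6=9
Step 4: prey: 2+0-0=2; pred: 9+0-3=6
Step 5: prey: 2+0-0=2; pred: 6+0-2=4
Step 6: prey: 2+0-0=2; pred: 4+0-1=3
Step 7: prey: 2+0-0=2; pred: 3+0-1=2
Step 8: prey: 2+0-0=2; pred: 2+0-0=2
Steps 9-15: state stable at prey=2, pred=2 (no change)
No extinction within 15 steps

Answer: 16 both-alive 2 2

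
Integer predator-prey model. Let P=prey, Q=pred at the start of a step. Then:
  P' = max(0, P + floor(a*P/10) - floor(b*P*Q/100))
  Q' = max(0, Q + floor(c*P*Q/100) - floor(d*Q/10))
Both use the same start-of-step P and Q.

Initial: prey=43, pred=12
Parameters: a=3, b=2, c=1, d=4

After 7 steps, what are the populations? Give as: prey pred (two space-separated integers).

Answer: 46 19

Derivation:
Step 1: prey: 43+12-10=45; pred: 12+5-4=13
Step 2: prey: 45+13-11=47; pred: 13+5-5=13
Step 3: prey: 47+14-12=49; pred: 13+6-5=14
Step 4: prey: 49+14-13=50; pred: 14+6-5=15
Step 5: prey: 50+15-15=50; pred: 15+7-6=16
Step 6: prey: 50+15-16=49; pred: 16+8-6=18
Step 7: prey: 49+14-17=46; pred: 18+8-7=19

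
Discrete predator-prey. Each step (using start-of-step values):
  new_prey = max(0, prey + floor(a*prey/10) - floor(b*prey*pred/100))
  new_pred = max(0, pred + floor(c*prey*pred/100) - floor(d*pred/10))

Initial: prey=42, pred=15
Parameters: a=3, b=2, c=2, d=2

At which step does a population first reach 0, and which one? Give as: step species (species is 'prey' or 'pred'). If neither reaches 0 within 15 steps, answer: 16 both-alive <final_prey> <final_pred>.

Step 1: prey: 42+12-12=42; pred: 15+12-3=24
Step 2: prey: 42+12-20=34; pred: 24+20-4=40
Step 3: prey: 34+10-27=17; pred: 40+27-8=59
Step 4: prey: 17+5-20=2; pred: 59+20-11=68
Step 5: prey: 2+0-2=0; pred: 68+2-13=57
First extinction: prey at step 5

Answer: 5 prey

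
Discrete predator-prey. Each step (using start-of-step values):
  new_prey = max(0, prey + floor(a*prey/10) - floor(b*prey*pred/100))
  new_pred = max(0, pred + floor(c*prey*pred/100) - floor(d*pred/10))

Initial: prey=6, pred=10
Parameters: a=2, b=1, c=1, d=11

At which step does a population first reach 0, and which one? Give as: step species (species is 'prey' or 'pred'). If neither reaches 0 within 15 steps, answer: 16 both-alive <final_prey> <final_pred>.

Step 1: prey: 6+1-0=7; pred: 10+0-11=0
First extinction: pred at step 1

Answer: 1 pred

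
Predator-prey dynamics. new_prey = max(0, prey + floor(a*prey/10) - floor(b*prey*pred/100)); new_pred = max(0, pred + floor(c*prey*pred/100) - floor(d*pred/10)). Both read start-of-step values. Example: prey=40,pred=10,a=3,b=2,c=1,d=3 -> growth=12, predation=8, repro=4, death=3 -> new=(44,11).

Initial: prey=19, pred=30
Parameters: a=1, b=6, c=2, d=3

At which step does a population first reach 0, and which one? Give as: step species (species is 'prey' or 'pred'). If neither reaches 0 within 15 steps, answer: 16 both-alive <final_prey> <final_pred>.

Answer: 1 prey

Derivation:
Step 1: prey: 19+1-34=0; pred: 30+11-9=32
First extinction: prey at step 1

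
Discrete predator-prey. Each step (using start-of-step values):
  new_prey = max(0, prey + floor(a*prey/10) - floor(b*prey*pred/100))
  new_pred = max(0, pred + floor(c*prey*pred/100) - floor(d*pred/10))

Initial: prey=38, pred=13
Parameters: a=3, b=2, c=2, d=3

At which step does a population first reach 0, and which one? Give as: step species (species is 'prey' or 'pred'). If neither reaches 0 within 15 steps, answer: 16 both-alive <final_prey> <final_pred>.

Step 1: prey: 38+11-9=40; pred: 13+9-3=19
Step 2: prey: 40+12-15=37; pred: 19+15-5=29
Step 3: prey: 37+11-21=27; pred: 29+21-8=42
Step 4: prey: 27+8-22=13; pred: 42+22-12=52
Step 5: prey: 13+3-13=3; pred: 52+13-15=50
Step 6: prey: 3+0-3=0; pred: 50+3-15=38
First extinction: prey at step 6

Answer: 6 prey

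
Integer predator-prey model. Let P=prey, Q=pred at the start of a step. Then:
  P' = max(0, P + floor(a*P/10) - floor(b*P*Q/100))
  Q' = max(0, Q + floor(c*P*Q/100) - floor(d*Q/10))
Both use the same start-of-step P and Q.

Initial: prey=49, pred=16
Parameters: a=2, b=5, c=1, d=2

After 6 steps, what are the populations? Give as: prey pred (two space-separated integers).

Answer: 1 9

Derivation:
Step 1: prey: 49+9-39=19; pred: 16+7-3=20
Step 2: prey: 19+3-19=3; pred: 20+3-4=19
Step 3: prey: 3+0-2=1; pred: 19+0-3=16
Step 4: prey: 1+0-0=1; pred: 16+0-3=13
Step 5: prey: 1+0-0=1; pred: 13+0-2=11
Step 6: prey: 1+0-0=1; pred: 11+0-2=9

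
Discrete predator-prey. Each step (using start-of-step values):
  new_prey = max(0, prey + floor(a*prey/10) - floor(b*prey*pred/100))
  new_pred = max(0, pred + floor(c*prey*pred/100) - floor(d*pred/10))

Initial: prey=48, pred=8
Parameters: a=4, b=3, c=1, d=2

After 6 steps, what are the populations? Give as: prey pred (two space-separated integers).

Step 1: prey: 48+19-11=56; pred: 8+3-1=10
Step 2: prey: 56+22-16=62; pred: 10+5-2=13
Step 3: prey: 62+24-24=62; pred: 13+8-2=19
Step 4: prey: 62+24-35=51; pred: 19+11-3=27
Step 5: prey: 51+20-41=30; pred: 27+13-5=35
Step 6: prey: 30+12-31=11; pred: 35+10-7=38

Answer: 11 38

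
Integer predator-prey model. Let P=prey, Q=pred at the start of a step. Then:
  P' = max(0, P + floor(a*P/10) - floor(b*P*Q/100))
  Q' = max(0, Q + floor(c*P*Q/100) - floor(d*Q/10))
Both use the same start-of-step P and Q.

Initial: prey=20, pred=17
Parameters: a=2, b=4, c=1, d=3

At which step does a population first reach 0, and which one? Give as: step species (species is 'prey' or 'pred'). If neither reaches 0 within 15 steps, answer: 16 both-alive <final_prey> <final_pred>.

Answer: 16 both-alive 9 3

Derivation:
Step 1: prey: 20+4-13=11; pred: 17+3-5=15
Step 2: prey: 11+2-6=7; pred: 15+1-4=12
Step 3: prey: 7+1-3=5; pred: 12+0-3=9
Step 4: prey: 5+1-1=5; pred: 9+0-2=7
Step 5: prey: 5+1-1=5; pred: 7+0-2=5
Step 6: prey: 5+1-1=5; pred: 5+0-1=4
Step 7: prey: 5+1-0=6; pred: 4+0-1=3
Step 8: prey: 6+1-0=7; pred: 3+0-0=3
Step 9: prey: 7+1-0=8; pred: 3+0-0=3
Step 10: prey: 8+1-0=9; pred: 3+0-0=3
Step 11: prey: 9+1-1=9; pred: 3+0-0=3
Steps 12-15: state stable at prey=9, pred=3 (no change)
No extinction within 15 steps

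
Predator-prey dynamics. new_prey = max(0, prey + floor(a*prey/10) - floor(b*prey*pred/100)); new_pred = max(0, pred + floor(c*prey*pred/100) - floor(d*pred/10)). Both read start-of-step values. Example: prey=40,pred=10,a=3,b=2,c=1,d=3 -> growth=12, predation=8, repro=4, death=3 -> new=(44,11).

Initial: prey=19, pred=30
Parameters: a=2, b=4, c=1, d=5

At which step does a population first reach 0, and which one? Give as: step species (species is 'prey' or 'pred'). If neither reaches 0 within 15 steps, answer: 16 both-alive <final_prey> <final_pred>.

Answer: 1 prey

Derivation:
Step 1: prey: 19+3-22=0; pred: 30+5-15=20
First extinction: prey at step 1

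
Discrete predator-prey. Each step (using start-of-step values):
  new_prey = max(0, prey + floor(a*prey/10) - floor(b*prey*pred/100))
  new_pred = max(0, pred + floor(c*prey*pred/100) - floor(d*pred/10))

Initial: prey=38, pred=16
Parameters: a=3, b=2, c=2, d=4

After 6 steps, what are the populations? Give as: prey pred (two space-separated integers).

Step 1: prey: 38+11-12=37; pred: 16+12-6=22
Step 2: prey: 37+11-16=32; pred: 22+16-8=30
Step 3: prey: 32+9-19=22; pred: 30+19-12=37
Step 4: prey: 22+6-16=12; pred: 37+16-14=39
Step 5: prey: 12+3-9=6; pred: 39+9-15=33
Step 6: prey: 6+1-3=4; pred: 33+3-13=23

Answer: 4 23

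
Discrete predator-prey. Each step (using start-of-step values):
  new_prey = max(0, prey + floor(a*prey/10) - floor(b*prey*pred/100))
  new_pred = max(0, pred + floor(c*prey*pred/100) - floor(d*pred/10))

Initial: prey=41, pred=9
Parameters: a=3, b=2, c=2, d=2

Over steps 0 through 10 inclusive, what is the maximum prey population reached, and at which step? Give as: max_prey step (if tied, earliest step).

Step 1: prey: 41+12-7=46; pred: 9+7-1=15
Step 2: prey: 46+13-13=46; pred: 15+13-3=25
Step 3: prey: 46+13-23=36; pred: 25+23-5=43
Step 4: prey: 36+10-30=16; pred: 43+30-8=65
Step 5: prey: 16+4-20=0; pred: 65+20-13=72
Step 6: prey: 0+0-0=0; pred: 72+0-14=58
Step 7: prey: 0+0-0=0; pred: 58+0-11=47
Step 8: prey: 0+0-0=0; pred: 47+0-9=38
Step 9: prey: 0+0-0=0; pred: 38+0-7=31
Step 10: prey: 0+0-0=0; pred: 31+0-6=25
Max prey = 46 at step 1

Answer: 46 1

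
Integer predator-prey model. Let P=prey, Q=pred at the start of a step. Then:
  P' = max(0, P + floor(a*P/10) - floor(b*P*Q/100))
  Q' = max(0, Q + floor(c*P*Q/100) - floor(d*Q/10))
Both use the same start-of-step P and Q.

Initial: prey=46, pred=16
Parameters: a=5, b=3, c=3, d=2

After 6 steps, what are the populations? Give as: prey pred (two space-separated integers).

Step 1: prey: 46+23-22=47; pred: 16+22-3=35
Step 2: prey: 47+23-49=21; pred: 35+49-7=77
Step 3: prey: 21+10-48=0; pred: 77+48-15=110
Step 4: prey: 0+0-0=0; pred: 110+0-22=88
Step 5: prey: 0+0-0=0; pred: 88+0-17=71
Step 6: prey: 0+0-0=0; pred: 71+0-14=57

Answer: 0 57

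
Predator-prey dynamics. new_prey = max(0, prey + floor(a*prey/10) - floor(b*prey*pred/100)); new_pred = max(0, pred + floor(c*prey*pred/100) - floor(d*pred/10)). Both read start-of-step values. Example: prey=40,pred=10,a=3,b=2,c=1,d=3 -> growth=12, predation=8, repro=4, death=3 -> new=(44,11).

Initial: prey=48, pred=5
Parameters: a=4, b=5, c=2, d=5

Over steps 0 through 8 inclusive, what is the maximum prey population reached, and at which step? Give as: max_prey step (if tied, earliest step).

Step 1: prey: 48+19-12=55; pred: 5+4-2=7
Step 2: prey: 55+22-19=58; pred: 7+7-3=11
Step 3: prey: 58+23-31=50; pred: 11+12-5=18
Step 4: prey: 50+20-45=25; pred: 18+18-9=27
Step 5: prey: 25+10-33=2; pred: 27+13-13=27
Step 6: prey: 2+0-2=0; pred: 27+1-13=15
Step 7: prey: 0+0-0=0; pred: 15+0-7=8
Step 8: prey: 0+0-0=0; pred: 8+0-4=4
Max prey = 58 at step 2

Answer: 58 2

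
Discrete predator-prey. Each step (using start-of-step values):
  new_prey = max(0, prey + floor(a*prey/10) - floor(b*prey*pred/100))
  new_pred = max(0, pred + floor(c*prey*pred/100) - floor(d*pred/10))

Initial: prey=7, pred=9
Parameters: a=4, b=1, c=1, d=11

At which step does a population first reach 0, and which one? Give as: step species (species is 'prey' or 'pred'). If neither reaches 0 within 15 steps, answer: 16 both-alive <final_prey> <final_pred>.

Answer: 1 pred

Derivation:
Step 1: prey: 7+2-0=9; pred: 9+0-9=0
First extinction: pred at step 1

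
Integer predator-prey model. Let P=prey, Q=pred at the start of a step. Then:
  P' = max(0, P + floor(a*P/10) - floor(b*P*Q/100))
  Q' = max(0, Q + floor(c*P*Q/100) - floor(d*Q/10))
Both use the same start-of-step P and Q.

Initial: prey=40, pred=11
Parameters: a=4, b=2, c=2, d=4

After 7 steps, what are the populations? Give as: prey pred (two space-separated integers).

Answer: 0 32

Derivation:
Step 1: prey: 40+16-8=48; pred: 11+8-4=15
Step 2: prey: 48+19-14=53; pred: 15+14-6=23
Step 3: prey: 53+21-24=50; pred: 23+24-9=38
Step 4: prey: 50+20-38=32; pred: 38+38-15=61
Step 5: prey: 32+12-39=5; pred: 61+39-24=76
Step 6: prey: 5+2-7=0; pred: 76+7-30=53
Step 7: prey: 0+0-0=0; pred: 53+0-21=32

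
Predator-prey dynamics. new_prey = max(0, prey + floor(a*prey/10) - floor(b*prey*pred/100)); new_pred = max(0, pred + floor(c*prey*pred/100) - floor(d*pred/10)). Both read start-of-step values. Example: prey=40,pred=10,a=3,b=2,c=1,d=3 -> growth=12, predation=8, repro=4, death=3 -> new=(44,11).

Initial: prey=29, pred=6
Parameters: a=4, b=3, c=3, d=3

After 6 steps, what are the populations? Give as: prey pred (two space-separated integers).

Step 1: prey: 29+11-5=35; pred: 6+5-1=10
Step 2: prey: 35+14-10=39; pred: 10+10-3=17
Step 3: prey: 39+15-19=35; pred: 17+19-5=31
Step 4: prey: 35+14-32=17; pred: 31+32-9=54
Step 5: prey: 17+6-27=0; pred: 54+27-16=65
Step 6: prey: 0+0-0=0; pred: 65+0-19=46

Answer: 0 46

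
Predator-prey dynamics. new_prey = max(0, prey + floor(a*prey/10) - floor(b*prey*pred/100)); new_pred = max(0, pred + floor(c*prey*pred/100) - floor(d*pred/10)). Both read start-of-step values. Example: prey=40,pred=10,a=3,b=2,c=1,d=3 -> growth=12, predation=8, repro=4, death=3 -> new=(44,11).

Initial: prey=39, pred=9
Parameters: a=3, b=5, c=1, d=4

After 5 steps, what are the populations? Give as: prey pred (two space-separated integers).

Step 1: prey: 39+11-17=33; pred: 9+3-3=9
Step 2: prey: 33+9-14=28; pred: 9+2-3=8
Step 3: prey: 28+8-11=25; pred: 8+2-3=7
Step 4: prey: 25+7-8=24; pred: 7+1-2=6
Step 5: prey: 24+7-7=24; pred: 6+1-2=5

Answer: 24 5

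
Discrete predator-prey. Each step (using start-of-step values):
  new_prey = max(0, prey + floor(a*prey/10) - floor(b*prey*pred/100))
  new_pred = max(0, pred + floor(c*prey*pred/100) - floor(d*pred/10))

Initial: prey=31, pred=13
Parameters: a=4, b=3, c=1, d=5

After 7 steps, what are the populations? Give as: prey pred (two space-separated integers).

Step 1: prey: 31+12-12=31; pred: 13+4-6=11
Step 2: prey: 31+12-10=33; pred: 11+3-5=9
Step 3: prey: 33+13-8=38; pred: 9+2-4=7
Step 4: prey: 38+15-7=46; pred: 7+2-3=6
Step 5: prey: 46+18-8=56; pred: 6+2-3=5
Step 6: prey: 56+22-8=70; pred: 5+2-2=5
Step 7: prey: 70+28-10=88; pred: 5+3-2=6

Answer: 88 6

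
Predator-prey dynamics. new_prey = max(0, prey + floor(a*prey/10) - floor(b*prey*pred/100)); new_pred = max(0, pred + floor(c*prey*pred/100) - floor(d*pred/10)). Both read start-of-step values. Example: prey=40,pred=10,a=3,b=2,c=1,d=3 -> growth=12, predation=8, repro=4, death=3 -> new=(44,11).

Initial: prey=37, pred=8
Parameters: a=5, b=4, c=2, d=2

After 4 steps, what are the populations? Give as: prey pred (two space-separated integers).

Step 1: prey: 37+18-11=44; pred: 8+5-1=12
Step 2: prey: 44+22-21=45; pred: 12+10-2=20
Step 3: prey: 45+22-36=31; pred: 20+18-4=34
Step 4: prey: 31+15-42=4; pred: 34+21-6=49

Answer: 4 49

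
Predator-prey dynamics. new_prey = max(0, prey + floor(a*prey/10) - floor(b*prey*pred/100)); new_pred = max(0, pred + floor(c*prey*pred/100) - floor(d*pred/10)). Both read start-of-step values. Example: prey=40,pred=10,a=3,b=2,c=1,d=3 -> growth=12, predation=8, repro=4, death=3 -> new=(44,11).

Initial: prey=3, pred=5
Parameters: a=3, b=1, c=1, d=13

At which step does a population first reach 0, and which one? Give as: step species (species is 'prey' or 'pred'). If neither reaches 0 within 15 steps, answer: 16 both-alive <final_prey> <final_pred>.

Answer: 1 pred

Derivation:
Step 1: prey: 3+0-0=3; pred: 5+0-6=0
First extinction: pred at step 1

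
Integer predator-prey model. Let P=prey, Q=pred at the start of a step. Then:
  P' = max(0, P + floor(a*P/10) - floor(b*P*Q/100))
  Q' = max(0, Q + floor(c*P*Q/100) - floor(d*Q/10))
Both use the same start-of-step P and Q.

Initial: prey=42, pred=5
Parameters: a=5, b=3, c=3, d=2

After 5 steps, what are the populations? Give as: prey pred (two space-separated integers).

Step 1: prey: 42+21-6=57; pred: 5+6-1=10
Step 2: prey: 57+28-17=68; pred: 10+17-2=25
Step 3: prey: 68+34-51=51; pred: 25+51-5=71
Step 4: prey: 51+25-108=0; pred: 71+108-14=165
Step 5: prey: 0+0-0=0; pred: 165+0-33=132

Answer: 0 132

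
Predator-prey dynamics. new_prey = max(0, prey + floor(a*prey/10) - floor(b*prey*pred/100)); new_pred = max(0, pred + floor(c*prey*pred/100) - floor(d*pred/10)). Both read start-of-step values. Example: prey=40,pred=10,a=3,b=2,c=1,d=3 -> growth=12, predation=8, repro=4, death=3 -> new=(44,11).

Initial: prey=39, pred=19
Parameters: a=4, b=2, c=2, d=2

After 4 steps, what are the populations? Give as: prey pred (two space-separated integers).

Answer: 0 75

Derivation:
Step 1: prey: 39+15-14=40; pred: 19+14-3=30
Step 2: prey: 40+16-24=32; pred: 30+24-6=48
Step 3: prey: 32+12-30=14; pred: 48+30-9=69
Step 4: prey: 14+5-19=0; pred: 69+19-13=75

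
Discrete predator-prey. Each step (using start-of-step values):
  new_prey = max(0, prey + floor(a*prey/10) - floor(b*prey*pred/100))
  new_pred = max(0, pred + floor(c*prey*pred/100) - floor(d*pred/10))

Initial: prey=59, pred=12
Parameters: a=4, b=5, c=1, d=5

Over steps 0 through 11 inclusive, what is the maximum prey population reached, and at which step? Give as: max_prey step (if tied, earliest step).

Step 1: prey: 59+23-35=47; pred: 12+7-6=13
Step 2: prey: 47+18-30=35; pred: 13+6-6=13
Step 3: prey: 35+14-22=27; pred: 13+4-6=11
Step 4: prey: 27+10-14=23; pred: 11+2-5=8
Step 5: prey: 23+9-9=23; pred: 8+1-4=5
Step 6: prey: 23+9-5=27; pred: 5+1-2=4
Step 7: prey: 27+10-5=32; pred: 4+1-2=3
Step 8: prey: 32+12-4=40; pred: 3+0-1=2
Step 9: prey: 40+16-4=52; pred: 2+0-1=1
Step 10: prey: 52+20-2=70; pred: 1+0-0=1
Step 11: prey: 70+28-3=95; pred: 1+0-0=1
Max prey = 95 at step 11

Answer: 95 11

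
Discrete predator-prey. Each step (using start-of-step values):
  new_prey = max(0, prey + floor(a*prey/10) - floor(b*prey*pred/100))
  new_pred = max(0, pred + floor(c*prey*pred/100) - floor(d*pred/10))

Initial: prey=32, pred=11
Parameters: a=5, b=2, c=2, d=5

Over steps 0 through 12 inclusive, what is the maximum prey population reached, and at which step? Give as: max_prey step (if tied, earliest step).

Answer: 59 3

Derivation:
Step 1: prey: 32+16-7=41; pred: 11+7-5=13
Step 2: prey: 41+20-10=51; pred: 13+10-6=17
Step 3: prey: 51+25-17=59; pred: 17+17-8=26
Step 4: prey: 59+29-30=58; pred: 26+30-13=43
Step 5: prey: 58+29-49=38; pred: 43+49-21=71
Step 6: prey: 38+19-53=4; pred: 71+53-35=89
Step 7: prey: 4+2-7=0; pred: 89+7-44=52
Step 8: prey: 0+0-0=0; pred: 52+0-26=26
Step 9: prey: 0+0-0=0; pred: 26+0-13=13
Step 10: prey: 0+0-0=0; pred: 13+0-6=7
Step 11: prey: 0+0-0=0; pred: 7+0-3=4
Step 12: prey: 0+0-0=0; pred: 4+0-2=2
Max prey = 59 at step 3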